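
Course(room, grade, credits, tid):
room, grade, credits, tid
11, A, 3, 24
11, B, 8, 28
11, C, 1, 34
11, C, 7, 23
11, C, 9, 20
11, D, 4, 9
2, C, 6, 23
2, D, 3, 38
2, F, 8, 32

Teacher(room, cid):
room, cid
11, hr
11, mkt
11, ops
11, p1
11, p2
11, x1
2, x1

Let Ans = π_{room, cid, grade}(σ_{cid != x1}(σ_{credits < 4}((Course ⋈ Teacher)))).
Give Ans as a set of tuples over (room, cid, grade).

Course ⋈ Teacher (natural join on room): {(11, A, 3, 24, hr), (11, A, 3, 24, mkt), (11, A, 3, 24, ops), (11, A, 3, 24, p1), (11, A, 3, 24, p2), (11, A, 3, 24, x1), (11, B, 8, 28, hr), (11, B, 8, 28, mkt), (11, B, 8, 28, ops), (11, B, 8, 28, p1), (11, B, 8, 28, p2), (11, B, 8, 28, x1), (11, C, 1, 34, hr), (11, C, 1, 34, mkt), (11, C, 1, 34, ops), (11, C, 1, 34, p1), (11, C, 1, 34, p2), (11, C, 1, 34, x1), (11, C, 7, 23, hr), (11, C, 7, 23, mkt), (11, C, 7, 23, ops), (11, C, 7, 23, p1), (11, C, 7, 23, p2), (11, C, 7, 23, x1), (11, C, 9, 20, hr), (11, C, 9, 20, mkt), (11, C, 9, 20, ops), (11, C, 9, 20, p1), (11, C, 9, 20, p2), (11, C, 9, 20, x1), (11, D, 4, 9, hr), (11, D, 4, 9, mkt), (11, D, 4, 9, ops), (11, D, 4, 9, p1), (11, D, 4, 9, p2), (11, D, 4, 9, x1), (2, C, 6, 23, x1), (2, D, 3, 38, x1), (2, F, 8, 32, x1)}
Filtering on credits < 4 leaves {(11, A, 3, 24, hr), (11, A, 3, 24, mkt), (11, A, 3, 24, ops), (11, A, 3, 24, p1), (11, A, 3, 24, p2), (11, A, 3, 24, x1), (11, C, 1, 34, hr), (11, C, 1, 34, mkt), (11, C, 1, 34, ops), (11, C, 1, 34, p1), (11, C, 1, 34, p2), (11, C, 1, 34, x1), (2, D, 3, 38, x1)}.
Filtering on cid != x1 leaves {(11, A, 3, 24, hr), (11, A, 3, 24, mkt), (11, A, 3, 24, ops), (11, A, 3, 24, p1), (11, A, 3, 24, p2), (11, C, 1, 34, hr), (11, C, 1, 34, mkt), (11, C, 1, 34, ops), (11, C, 1, 34, p1), (11, C, 1, 34, p2)}.
π_{room, cid, grade} gives {(11, hr, A), (11, hr, C), (11, mkt, A), (11, mkt, C), (11, ops, A), (11, ops, C), (11, p1, A), (11, p1, C), (11, p2, A), (11, p2, C)}.

{(11, hr, A), (11, hr, C), (11, mkt, A), (11, mkt, C), (11, ops, A), (11, ops, C), (11, p1, A), (11, p1, C), (11, p2, A), (11, p2, C)}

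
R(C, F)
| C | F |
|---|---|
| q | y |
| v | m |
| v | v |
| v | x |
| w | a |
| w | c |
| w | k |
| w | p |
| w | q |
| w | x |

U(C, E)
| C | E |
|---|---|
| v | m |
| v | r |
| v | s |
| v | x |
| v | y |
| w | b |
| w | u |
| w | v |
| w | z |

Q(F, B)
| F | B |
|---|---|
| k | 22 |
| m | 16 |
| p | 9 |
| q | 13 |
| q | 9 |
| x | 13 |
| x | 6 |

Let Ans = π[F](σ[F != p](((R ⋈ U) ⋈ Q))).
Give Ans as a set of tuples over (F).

{k, m, q, x}

Natural join on C: {(v, m, m), (v, m, r), (v, m, s), (v, m, x), (v, m, y), (v, v, m), (v, v, r), (v, v, s), (v, v, x), (v, v, y), (v, x, m), (v, x, r), (v, x, s), (v, x, x), (v, x, y), (w, a, b), (w, a, u), (w, a, v), (w, a, z), (w, c, b), (w, c, u), (w, c, v), (w, c, z), (w, k, b), (w, k, u), (w, k, v), (w, k, z), (w, p, b), (w, p, u), (w, p, v), (w, p, z), (w, q, b), (w, q, u), (w, q, v), (w, q, z), (w, x, b), (w, x, u), (w, x, v), (w, x, z)}
Natural join on F: {(v, m, m, 16), (v, m, r, 16), (v, m, s, 16), (v, m, x, 16), (v, m, y, 16), (v, x, m, 13), (v, x, m, 6), (v, x, r, 13), (v, x, r, 6), (v, x, s, 13), (v, x, s, 6), (v, x, x, 13), (v, x, x, 6), (v, x, y, 13), (v, x, y, 6), (w, k, b, 22), (w, k, u, 22), (w, k, v, 22), (w, k, z, 22), (w, p, b, 9), (w, p, u, 9), (w, p, v, 9), (w, p, z, 9), (w, q, b, 13), (w, q, b, 9), (w, q, u, 13), (w, q, u, 9), (w, q, v, 13), (w, q, v, 9), (w, q, z, 13), (w, q, z, 9), (w, x, b, 13), (w, x, b, 6), (w, x, u, 13), (w, x, u, 6), (w, x, v, 13), (w, x, v, 6), (w, x, z, 13), (w, x, z, 6)}
Filtering on F != p leaves {(v, m, m, 16), (v, m, r, 16), (v, m, s, 16), (v, m, x, 16), (v, m, y, 16), (v, x, m, 13), (v, x, m, 6), (v, x, r, 13), (v, x, r, 6), (v, x, s, 13), (v, x, s, 6), (v, x, x, 13), (v, x, x, 6), (v, x, y, 13), (v, x, y, 6), (w, k, b, 22), (w, k, u, 22), (w, k, v, 22), (w, k, z, 22), (w, q, b, 13), (w, q, b, 9), (w, q, u, 13), (w, q, u, 9), (w, q, v, 13), (w, q, v, 9), (w, q, z, 13), (w, q, z, 9), (w, x, b, 13), (w, x, b, 6), (w, x, u, 13), (w, x, u, 6), (w, x, v, 13), (w, x, v, 6), (w, x, z, 13), (w, x, z, 6)}.
π[F]: project onto (F) (31 duplicate(s) eliminated) → {k, m, q, x}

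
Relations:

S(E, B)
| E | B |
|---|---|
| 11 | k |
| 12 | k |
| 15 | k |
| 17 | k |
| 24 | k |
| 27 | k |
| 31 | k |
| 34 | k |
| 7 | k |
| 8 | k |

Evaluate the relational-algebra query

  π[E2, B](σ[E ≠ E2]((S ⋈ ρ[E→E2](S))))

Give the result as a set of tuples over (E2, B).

{(11, k), (12, k), (15, k), (17, k), (24, k), (27, k), (31, k), (34, k), (7, k), (8, k)}

ρ[E→E2]: schema becomes (E2, B); tuples unchanged.
Natural join on B: {(11, k, 11), (11, k, 12), (11, k, 15), (11, k, 17), (11, k, 24), (11, k, 27), (11, k, 31), (11, k, 34), (11, k, 7), (11, k, 8), (12, k, 11), (12, k, 12), (12, k, 15), (12, k, 17), (12, k, 24), (12, k, 27), (12, k, 31), (12, k, 34), (12, k, 7), (12, k, 8), (15, k, 11), (15, k, 12), (15, k, 15), (15, k, 17), (15, k, 24), (15, k, 27), (15, k, 31), (15, k, 34), (15, k, 7), (15, k, 8), (17, k, 11), (17, k, 12), (17, k, 15), (17, k, 17), (17, k, 24), (17, k, 27), (17, k, 31), (17, k, 34), (17, k, 7), (17, k, 8), (24, k, 11), (24, k, 12), (24, k, 15), (24, k, 17), (24, k, 24), (24, k, 27), (24, k, 31), (24, k, 34), (24, k, 7), (24, k, 8), (27, k, 11), (27, k, 12), (27, k, 15), (27, k, 17), (27, k, 24), (27, k, 27), (27, k, 31), (27, k, 34), (27, k, 7), (27, k, 8), (31, k, 11), (31, k, 12), (31, k, 15), (31, k, 17), (31, k, 24), (31, k, 27), (31, k, 31), (31, k, 34), (31, k, 7), (31, k, 8), (34, k, 11), (34, k, 12), (34, k, 15), (34, k, 17), (34, k, 24), (34, k, 27), (34, k, 31), (34, k, 34), (34, k, 7), (34, k, 8), (7, k, 11), (7, k, 12), (7, k, 15), (7, k, 17), (7, k, 24), (7, k, 27), (7, k, 31), (7, k, 34), (7, k, 7), (7, k, 8), (8, k, 11), (8, k, 12), (8, k, 15), (8, k, 17), (8, k, 24), (8, k, 27), (8, k, 31), (8, k, 34), (8, k, 7), (8, k, 8)}
Filtering on E ≠ E2 leaves {(11, k, 12), (11, k, 15), (11, k, 17), (11, k, 24), (11, k, 27), (11, k, 31), (11, k, 34), (11, k, 7), (11, k, 8), (12, k, 11), (12, k, 15), (12, k, 17), (12, k, 24), (12, k, 27), (12, k, 31), (12, k, 34), (12, k, 7), (12, k, 8), (15, k, 11), (15, k, 12), (15, k, 17), (15, k, 24), (15, k, 27), (15, k, 31), (15, k, 34), (15, k, 7), (15, k, 8), (17, k, 11), (17, k, 12), (17, k, 15), (17, k, 24), (17, k, 27), (17, k, 31), (17, k, 34), (17, k, 7), (17, k, 8), (24, k, 11), (24, k, 12), (24, k, 15), (24, k, 17), (24, k, 27), (24, k, 31), (24, k, 34), (24, k, 7), (24, k, 8), (27, k, 11), (27, k, 12), (27, k, 15), (27, k, 17), (27, k, 24), (27, k, 31), (27, k, 34), (27, k, 7), (27, k, 8), (31, k, 11), (31, k, 12), (31, k, 15), (31, k, 17), (31, k, 24), (31, k, 27), (31, k, 34), (31, k, 7), (31, k, 8), (34, k, 11), (34, k, 12), (34, k, 15), (34, k, 17), (34, k, 24), (34, k, 27), (34, k, 31), (34, k, 7), (34, k, 8), (7, k, 11), (7, k, 12), (7, k, 15), (7, k, 17), (7, k, 24), (7, k, 27), (7, k, 31), (7, k, 34), (7, k, 8), (8, k, 11), (8, k, 12), (8, k, 15), (8, k, 17), (8, k, 24), (8, k, 27), (8, k, 31), (8, k, 34), (8, k, 7)}.
Projecting to E2, B (80 duplicate(s) eliminated): {(11, k), (12, k), (15, k), (17, k), (24, k), (27, k), (31, k), (34, k), (7, k), (8, k)}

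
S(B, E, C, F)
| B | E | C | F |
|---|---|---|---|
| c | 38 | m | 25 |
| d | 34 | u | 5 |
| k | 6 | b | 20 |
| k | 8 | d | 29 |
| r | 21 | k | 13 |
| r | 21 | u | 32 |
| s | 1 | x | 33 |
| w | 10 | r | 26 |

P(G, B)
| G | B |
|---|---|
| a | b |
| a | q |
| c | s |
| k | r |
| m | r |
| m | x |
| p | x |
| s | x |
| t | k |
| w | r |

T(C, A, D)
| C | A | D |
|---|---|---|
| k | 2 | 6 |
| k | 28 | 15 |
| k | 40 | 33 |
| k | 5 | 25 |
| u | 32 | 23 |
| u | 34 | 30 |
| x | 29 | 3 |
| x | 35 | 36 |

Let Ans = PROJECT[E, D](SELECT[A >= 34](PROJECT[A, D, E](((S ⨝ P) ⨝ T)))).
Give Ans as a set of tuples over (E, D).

{(1, 36), (21, 30), (21, 33)}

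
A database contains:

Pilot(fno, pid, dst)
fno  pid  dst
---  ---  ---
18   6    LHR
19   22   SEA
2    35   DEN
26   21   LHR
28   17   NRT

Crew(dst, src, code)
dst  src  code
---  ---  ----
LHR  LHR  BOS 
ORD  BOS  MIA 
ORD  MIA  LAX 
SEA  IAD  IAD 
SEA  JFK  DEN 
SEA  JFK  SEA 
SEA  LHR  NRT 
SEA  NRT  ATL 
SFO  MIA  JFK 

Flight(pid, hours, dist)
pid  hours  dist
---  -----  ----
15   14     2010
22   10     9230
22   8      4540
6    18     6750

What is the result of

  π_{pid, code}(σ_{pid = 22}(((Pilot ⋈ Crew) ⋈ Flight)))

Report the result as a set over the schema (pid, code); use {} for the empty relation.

{(22, ATL), (22, DEN), (22, IAD), (22, NRT), (22, SEA)}

Joining Pilot and Crew on dst yields {(18, 6, LHR, LHR, BOS), (19, 22, SEA, IAD, IAD), (19, 22, SEA, JFK, DEN), (19, 22, SEA, JFK, SEA), (19, 22, SEA, LHR, NRT), (19, 22, SEA, NRT, ATL), (26, 21, LHR, LHR, BOS)}.
Joining (Pilot ⋈ Crew) and Flight on pid yields {(18, 6, LHR, LHR, BOS, 18, 6750), (19, 22, SEA, IAD, IAD, 10, 9230), (19, 22, SEA, IAD, IAD, 8, 4540), (19, 22, SEA, JFK, DEN, 10, 9230), (19, 22, SEA, JFK, DEN, 8, 4540), (19, 22, SEA, JFK, SEA, 10, 9230), (19, 22, SEA, JFK, SEA, 8, 4540), (19, 22, SEA, LHR, NRT, 10, 9230), (19, 22, SEA, LHR, NRT, 8, 4540), (19, 22, SEA, NRT, ATL, 10, 9230), (19, 22, SEA, NRT, ATL, 8, 4540)}.
Selection pid = 22: {(19, 22, SEA, IAD, IAD, 10, 9230), (19, 22, SEA, IAD, IAD, 8, 4540), (19, 22, SEA, JFK, DEN, 10, 9230), (19, 22, SEA, JFK, DEN, 8, 4540), (19, 22, SEA, JFK, SEA, 10, 9230), (19, 22, SEA, JFK, SEA, 8, 4540), (19, 22, SEA, LHR, NRT, 10, 9230), (19, 22, SEA, LHR, NRT, 8, 4540), (19, 22, SEA, NRT, ATL, 10, 9230), (19, 22, SEA, NRT, ATL, 8, 4540)}
Keep only column(s) pid, code (5 duplicate(s) eliminated): {(22, ATL), (22, DEN), (22, IAD), (22, NRT), (22, SEA)}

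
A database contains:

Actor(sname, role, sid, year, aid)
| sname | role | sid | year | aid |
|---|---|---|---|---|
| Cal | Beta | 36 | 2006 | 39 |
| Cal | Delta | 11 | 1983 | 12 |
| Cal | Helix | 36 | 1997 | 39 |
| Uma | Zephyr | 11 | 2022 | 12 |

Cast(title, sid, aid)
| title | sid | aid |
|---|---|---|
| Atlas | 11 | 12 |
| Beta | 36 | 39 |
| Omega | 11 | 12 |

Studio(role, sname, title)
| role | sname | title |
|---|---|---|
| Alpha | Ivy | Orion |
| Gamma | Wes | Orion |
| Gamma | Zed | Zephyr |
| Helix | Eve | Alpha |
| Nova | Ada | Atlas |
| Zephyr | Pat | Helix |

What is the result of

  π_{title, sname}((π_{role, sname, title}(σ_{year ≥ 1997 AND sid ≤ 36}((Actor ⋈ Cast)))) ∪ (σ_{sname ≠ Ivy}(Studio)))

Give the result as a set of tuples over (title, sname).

{(Alpha, Eve), (Atlas, Ada), (Atlas, Uma), (Beta, Cal), (Helix, Pat), (Omega, Uma), (Orion, Wes), (Zephyr, Zed)}

Joining Actor and Cast on sid, aid yields {(Cal, Beta, 36, 2006, 39, Beta), (Cal, Delta, 11, 1983, 12, Atlas), (Cal, Delta, 11, 1983, 12, Omega), (Cal, Helix, 36, 1997, 39, Beta), (Uma, Zephyr, 11, 2022, 12, Atlas), (Uma, Zephyr, 11, 2022, 12, Omega)}.
Apply σ_{year ≥ 1997 AND sid ≤ 36}; surviving tuples: {(Cal, Beta, 36, 2006, 39, Beta), (Cal, Helix, 36, 1997, 39, Beta), (Uma, Zephyr, 11, 2022, 12, Atlas), (Uma, Zephyr, 11, 2022, 12, Omega)}
Keep only column(s) role, sname, title: {(Beta, Cal, Beta), (Helix, Cal, Beta), (Zephyr, Uma, Atlas), (Zephyr, Uma, Omega)}
Apply σ_{sname ≠ Ivy}; surviving tuples: {(Gamma, Wes, Orion), (Gamma, Zed, Zephyr), (Helix, Eve, Alpha), (Nova, Ada, Atlas), (Zephyr, Pat, Helix)}
Taking the union: {(Beta, Cal, Beta), (Gamma, Wes, Orion), (Gamma, Zed, Zephyr), (Helix, Cal, Beta), (Helix, Eve, Alpha), (Nova, Ada, Atlas), (Zephyr, Pat, Helix), (Zephyr, Uma, Atlas), (Zephyr, Uma, Omega)}
Keep only column(s) title, sname (1 duplicate(s) eliminated): {(Alpha, Eve), (Atlas, Ada), (Atlas, Uma), (Beta, Cal), (Helix, Pat), (Omega, Uma), (Orion, Wes), (Zephyr, Zed)}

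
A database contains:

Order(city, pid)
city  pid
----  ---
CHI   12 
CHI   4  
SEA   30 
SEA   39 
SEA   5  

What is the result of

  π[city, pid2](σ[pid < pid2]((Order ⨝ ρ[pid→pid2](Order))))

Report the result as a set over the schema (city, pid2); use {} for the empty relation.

{(CHI, 12), (SEA, 30), (SEA, 39)}

ρ[pid→pid2]: schema becomes (city, pid2); tuples unchanged.
Joining Order and ρ[pid→pid2](Order) on city yields {(CHI, 12, 12), (CHI, 12, 4), (CHI, 4, 12), (CHI, 4, 4), (SEA, 30, 30), (SEA, 30, 39), (SEA, 30, 5), (SEA, 39, 30), (SEA, 39, 39), (SEA, 39, 5), (SEA, 5, 30), (SEA, 5, 39), (SEA, 5, 5)}.
Apply σ_{pid < pid2}; surviving tuples: {(CHI, 4, 12), (SEA, 30, 39), (SEA, 5, 30), (SEA, 5, 39)}
π_{city, pid2} gives {(CHI, 12), (SEA, 30), (SEA, 39)} (1 duplicate(s) eliminated).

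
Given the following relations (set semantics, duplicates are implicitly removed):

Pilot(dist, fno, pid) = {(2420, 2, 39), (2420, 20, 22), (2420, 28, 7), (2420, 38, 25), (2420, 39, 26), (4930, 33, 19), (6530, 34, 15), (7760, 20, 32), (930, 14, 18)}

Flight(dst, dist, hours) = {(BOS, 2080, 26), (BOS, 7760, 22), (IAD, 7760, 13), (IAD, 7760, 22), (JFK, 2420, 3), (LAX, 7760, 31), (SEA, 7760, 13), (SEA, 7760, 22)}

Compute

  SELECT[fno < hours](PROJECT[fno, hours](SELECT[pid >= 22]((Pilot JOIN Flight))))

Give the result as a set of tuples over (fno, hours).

{(2, 3), (20, 22), (20, 31)}

Pilot ⋈ Flight (natural join on dist): {(2420, 2, 39, JFK, 3), (2420, 20, 22, JFK, 3), (2420, 28, 7, JFK, 3), (2420, 38, 25, JFK, 3), (2420, 39, 26, JFK, 3), (7760, 20, 32, BOS, 22), (7760, 20, 32, IAD, 13), (7760, 20, 32, IAD, 22), (7760, 20, 32, LAX, 31), (7760, 20, 32, SEA, 13), (7760, 20, 32, SEA, 22)}
Filtering on pid >= 22 leaves {(2420, 2, 39, JFK, 3), (2420, 20, 22, JFK, 3), (2420, 38, 25, JFK, 3), (2420, 39, 26, JFK, 3), (7760, 20, 32, BOS, 22), (7760, 20, 32, IAD, 13), (7760, 20, 32, IAD, 22), (7760, 20, 32, LAX, 31), (7760, 20, 32, SEA, 13), (7760, 20, 32, SEA, 22)}.
Keep only column(s) fno, hours (3 duplicate(s) eliminated): {(2, 3), (20, 13), (20, 22), (20, 3), (20, 31), (38, 3), (39, 3)}
Filtering on fno < hours leaves {(2, 3), (20, 22), (20, 31)}.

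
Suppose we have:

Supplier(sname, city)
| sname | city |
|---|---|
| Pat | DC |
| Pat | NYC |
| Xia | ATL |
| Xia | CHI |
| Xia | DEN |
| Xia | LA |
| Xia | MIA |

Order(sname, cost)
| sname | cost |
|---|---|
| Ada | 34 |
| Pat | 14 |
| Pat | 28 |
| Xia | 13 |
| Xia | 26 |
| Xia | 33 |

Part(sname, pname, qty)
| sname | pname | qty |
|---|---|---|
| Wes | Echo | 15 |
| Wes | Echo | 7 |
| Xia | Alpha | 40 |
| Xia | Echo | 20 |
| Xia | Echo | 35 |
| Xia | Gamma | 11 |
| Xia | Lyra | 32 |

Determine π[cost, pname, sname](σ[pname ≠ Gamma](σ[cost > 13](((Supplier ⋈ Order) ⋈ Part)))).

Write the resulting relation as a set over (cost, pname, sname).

{(26, Alpha, Xia), (26, Echo, Xia), (26, Lyra, Xia), (33, Alpha, Xia), (33, Echo, Xia), (33, Lyra, Xia)}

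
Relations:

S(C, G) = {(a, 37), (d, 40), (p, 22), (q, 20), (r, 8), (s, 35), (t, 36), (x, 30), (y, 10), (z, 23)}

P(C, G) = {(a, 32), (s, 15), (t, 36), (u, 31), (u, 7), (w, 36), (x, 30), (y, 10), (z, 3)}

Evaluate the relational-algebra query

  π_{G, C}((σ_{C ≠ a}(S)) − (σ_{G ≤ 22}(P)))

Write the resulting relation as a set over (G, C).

{(20, q), (22, p), (23, z), (30, x), (35, s), (36, t), (40, d), (8, r)}

σ[C ≠ a]: keep tuples satisfying C ≠ a → {(d, 40), (p, 22), (q, 20), (r, 8), (s, 35), (t, 36), (x, 30), (y, 10), (z, 23)}
σ[G ≤ 22]: keep tuples satisfying G ≤ 22 → {(s, 15), (u, 7), (y, 10), (z, 3)}
Difference: {(d, 40), (p, 22), (q, 20), (r, 8), (s, 35), (t, 36), (x, 30), (y, 10), (z, 23)} with {(s, 15), (u, 7), (y, 10), (z, 3)} → {(d, 40), (p, 22), (q, 20), (r, 8), (s, 35), (t, 36), (x, 30), (z, 23)}
Keep only column(s) G, C: {(20, q), (22, p), (23, z), (30, x), (35, s), (36, t), (40, d), (8, r)}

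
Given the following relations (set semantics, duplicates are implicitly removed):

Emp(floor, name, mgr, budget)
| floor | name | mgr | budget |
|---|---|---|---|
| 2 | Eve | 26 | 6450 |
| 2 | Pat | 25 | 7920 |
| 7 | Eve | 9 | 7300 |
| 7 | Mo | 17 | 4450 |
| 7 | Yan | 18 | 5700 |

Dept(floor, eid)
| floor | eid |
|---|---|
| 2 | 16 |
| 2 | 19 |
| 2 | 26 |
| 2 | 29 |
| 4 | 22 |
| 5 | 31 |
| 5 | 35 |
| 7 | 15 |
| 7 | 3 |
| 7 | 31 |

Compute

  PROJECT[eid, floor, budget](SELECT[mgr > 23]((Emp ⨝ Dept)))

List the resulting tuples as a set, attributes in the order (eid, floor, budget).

{(16, 2, 6450), (16, 2, 7920), (19, 2, 6450), (19, 2, 7920), (26, 2, 6450), (26, 2, 7920), (29, 2, 6450), (29, 2, 7920)}

Joining Emp and Dept on floor yields {(2, Eve, 26, 6450, 16), (2, Eve, 26, 6450, 19), (2, Eve, 26, 6450, 26), (2, Eve, 26, 6450, 29), (2, Pat, 25, 7920, 16), (2, Pat, 25, 7920, 19), (2, Pat, 25, 7920, 26), (2, Pat, 25, 7920, 29), (7, Eve, 9, 7300, 15), (7, Eve, 9, 7300, 3), (7, Eve, 9, 7300, 31), (7, Mo, 17, 4450, 15), (7, Mo, 17, 4450, 3), (7, Mo, 17, 4450, 31), (7, Yan, 18, 5700, 15), (7, Yan, 18, 5700, 3), (7, Yan, 18, 5700, 31)}.
Apply σ_{mgr > 23}; surviving tuples: {(2, Eve, 26, 6450, 16), (2, Eve, 26, 6450, 19), (2, Eve, 26, 6450, 26), (2, Eve, 26, 6450, 29), (2, Pat, 25, 7920, 16), (2, Pat, 25, 7920, 19), (2, Pat, 25, 7920, 26), (2, Pat, 25, 7920, 29)}
π_{eid, floor, budget} gives {(16, 2, 6450), (16, 2, 7920), (19, 2, 6450), (19, 2, 7920), (26, 2, 6450), (26, 2, 7920), (29, 2, 6450), (29, 2, 7920)}.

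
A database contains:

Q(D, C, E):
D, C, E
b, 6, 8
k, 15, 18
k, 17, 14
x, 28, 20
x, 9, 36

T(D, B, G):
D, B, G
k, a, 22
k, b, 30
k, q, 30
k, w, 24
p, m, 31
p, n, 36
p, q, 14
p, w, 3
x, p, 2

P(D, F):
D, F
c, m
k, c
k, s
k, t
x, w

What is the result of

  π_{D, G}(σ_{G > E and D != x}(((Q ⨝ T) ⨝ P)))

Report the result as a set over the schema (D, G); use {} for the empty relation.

{(k, 22), (k, 24), (k, 30)}

Natural join on D: {(k, 15, 18, a, 22), (k, 15, 18, b, 30), (k, 15, 18, q, 30), (k, 15, 18, w, 24), (k, 17, 14, a, 22), (k, 17, 14, b, 30), (k, 17, 14, q, 30), (k, 17, 14, w, 24), (x, 28, 20, p, 2), (x, 9, 36, p, 2)}
Natural join on D: {(k, 15, 18, a, 22, c), (k, 15, 18, a, 22, s), (k, 15, 18, a, 22, t), (k, 15, 18, b, 30, c), (k, 15, 18, b, 30, s), (k, 15, 18, b, 30, t), (k, 15, 18, q, 30, c), (k, 15, 18, q, 30, s), (k, 15, 18, q, 30, t), (k, 15, 18, w, 24, c), (k, 15, 18, w, 24, s), (k, 15, 18, w, 24, t), (k, 17, 14, a, 22, c), (k, 17, 14, a, 22, s), (k, 17, 14, a, 22, t), (k, 17, 14, b, 30, c), (k, 17, 14, b, 30, s), (k, 17, 14, b, 30, t), (k, 17, 14, q, 30, c), (k, 17, 14, q, 30, s), (k, 17, 14, q, 30, t), (k, 17, 14, w, 24, c), (k, 17, 14, w, 24, s), (k, 17, 14, w, 24, t), (x, 28, 20, p, 2, w), (x, 9, 36, p, 2, w)}
Selection G > E and D != x: {(k, 15, 18, a, 22, c), (k, 15, 18, a, 22, s), (k, 15, 18, a, 22, t), (k, 15, 18, b, 30, c), (k, 15, 18, b, 30, s), (k, 15, 18, b, 30, t), (k, 15, 18, q, 30, c), (k, 15, 18, q, 30, s), (k, 15, 18, q, 30, t), (k, 15, 18, w, 24, c), (k, 15, 18, w, 24, s), (k, 15, 18, w, 24, t), (k, 17, 14, a, 22, c), (k, 17, 14, a, 22, s), (k, 17, 14, a, 22, t), (k, 17, 14, b, 30, c), (k, 17, 14, b, 30, s), (k, 17, 14, b, 30, t), (k, 17, 14, q, 30, c), (k, 17, 14, q, 30, s), (k, 17, 14, q, 30, t), (k, 17, 14, w, 24, c), (k, 17, 14, w, 24, s), (k, 17, 14, w, 24, t)}
Projecting to D, G (21 duplicate(s) eliminated): {(k, 22), (k, 24), (k, 30)}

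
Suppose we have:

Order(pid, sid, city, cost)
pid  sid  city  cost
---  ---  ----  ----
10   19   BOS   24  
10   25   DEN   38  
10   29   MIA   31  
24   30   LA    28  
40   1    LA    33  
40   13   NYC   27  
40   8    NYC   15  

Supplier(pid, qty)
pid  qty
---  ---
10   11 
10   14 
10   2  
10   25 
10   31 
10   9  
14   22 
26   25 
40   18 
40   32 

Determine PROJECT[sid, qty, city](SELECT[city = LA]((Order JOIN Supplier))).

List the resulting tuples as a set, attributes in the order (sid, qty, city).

Joining Order and Supplier on pid yields {(10, 19, BOS, 24, 11), (10, 19, BOS, 24, 14), (10, 19, BOS, 24, 2), (10, 19, BOS, 24, 25), (10, 19, BOS, 24, 31), (10, 19, BOS, 24, 9), (10, 25, DEN, 38, 11), (10, 25, DEN, 38, 14), (10, 25, DEN, 38, 2), (10, 25, DEN, 38, 25), (10, 25, DEN, 38, 31), (10, 25, DEN, 38, 9), (10, 29, MIA, 31, 11), (10, 29, MIA, 31, 14), (10, 29, MIA, 31, 2), (10, 29, MIA, 31, 25), (10, 29, MIA, 31, 31), (10, 29, MIA, 31, 9), (40, 1, LA, 33, 18), (40, 1, LA, 33, 32), (40, 13, NYC, 27, 18), (40, 13, NYC, 27, 32), (40, 8, NYC, 15, 18), (40, 8, NYC, 15, 32)}.
Apply σ_{city = LA}; surviving tuples: {(40, 1, LA, 33, 18), (40, 1, LA, 33, 32)}
π_{sid, qty, city} gives {(1, 18, LA), (1, 32, LA)}.

{(1, 18, LA), (1, 32, LA)}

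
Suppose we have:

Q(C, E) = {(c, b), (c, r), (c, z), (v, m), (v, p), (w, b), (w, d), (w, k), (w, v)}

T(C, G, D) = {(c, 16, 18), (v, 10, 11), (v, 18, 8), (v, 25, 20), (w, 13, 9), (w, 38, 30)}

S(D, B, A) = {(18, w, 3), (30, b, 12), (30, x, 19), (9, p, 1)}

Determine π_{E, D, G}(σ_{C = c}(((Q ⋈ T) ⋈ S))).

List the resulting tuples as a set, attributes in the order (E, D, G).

{(b, 18, 16), (r, 18, 16), (z, 18, 16)}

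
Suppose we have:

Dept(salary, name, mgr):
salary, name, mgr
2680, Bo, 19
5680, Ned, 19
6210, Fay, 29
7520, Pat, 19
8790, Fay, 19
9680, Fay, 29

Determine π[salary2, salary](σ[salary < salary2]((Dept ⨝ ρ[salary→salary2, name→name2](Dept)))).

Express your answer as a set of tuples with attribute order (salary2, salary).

{(5680, 2680), (7520, 2680), (7520, 5680), (8790, 2680), (8790, 5680), (8790, 7520), (9680, 6210)}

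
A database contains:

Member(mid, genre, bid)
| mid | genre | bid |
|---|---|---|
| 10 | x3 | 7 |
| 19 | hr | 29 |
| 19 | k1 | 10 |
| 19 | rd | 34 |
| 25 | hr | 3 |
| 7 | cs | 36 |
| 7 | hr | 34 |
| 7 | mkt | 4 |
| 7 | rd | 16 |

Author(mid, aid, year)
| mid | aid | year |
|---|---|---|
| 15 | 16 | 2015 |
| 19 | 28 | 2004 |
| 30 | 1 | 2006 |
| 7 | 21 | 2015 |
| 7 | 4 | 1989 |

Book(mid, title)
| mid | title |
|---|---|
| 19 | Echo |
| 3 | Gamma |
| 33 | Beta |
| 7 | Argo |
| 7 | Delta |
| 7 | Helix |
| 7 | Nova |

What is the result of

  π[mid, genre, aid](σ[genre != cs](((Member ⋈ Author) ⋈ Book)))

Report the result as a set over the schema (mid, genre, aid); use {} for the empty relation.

{(19, hr, 28), (19, k1, 28), (19, rd, 28), (7, hr, 21), (7, hr, 4), (7, mkt, 21), (7, mkt, 4), (7, rd, 21), (7, rd, 4)}

Natural join on mid: {(19, hr, 29, 28, 2004), (19, k1, 10, 28, 2004), (19, rd, 34, 28, 2004), (7, cs, 36, 21, 2015), (7, cs, 36, 4, 1989), (7, hr, 34, 21, 2015), (7, hr, 34, 4, 1989), (7, mkt, 4, 21, 2015), (7, mkt, 4, 4, 1989), (7, rd, 16, 21, 2015), (7, rd, 16, 4, 1989)}
Natural join on mid: {(19, hr, 29, 28, 2004, Echo), (19, k1, 10, 28, 2004, Echo), (19, rd, 34, 28, 2004, Echo), (7, cs, 36, 21, 2015, Argo), (7, cs, 36, 21, 2015, Delta), (7, cs, 36, 21, 2015, Helix), (7, cs, 36, 21, 2015, Nova), (7, cs, 36, 4, 1989, Argo), (7, cs, 36, 4, 1989, Delta), (7, cs, 36, 4, 1989, Helix), (7, cs, 36, 4, 1989, Nova), (7, hr, 34, 21, 2015, Argo), (7, hr, 34, 21, 2015, Delta), (7, hr, 34, 21, 2015, Helix), (7, hr, 34, 21, 2015, Nova), (7, hr, 34, 4, 1989, Argo), (7, hr, 34, 4, 1989, Delta), (7, hr, 34, 4, 1989, Helix), (7, hr, 34, 4, 1989, Nova), (7, mkt, 4, 21, 2015, Argo), (7, mkt, 4, 21, 2015, Delta), (7, mkt, 4, 21, 2015, Helix), (7, mkt, 4, 21, 2015, Nova), (7, mkt, 4, 4, 1989, Argo), (7, mkt, 4, 4, 1989, Delta), (7, mkt, 4, 4, 1989, Helix), (7, mkt, 4, 4, 1989, Nova), (7, rd, 16, 21, 2015, Argo), (7, rd, 16, 21, 2015, Delta), (7, rd, 16, 21, 2015, Helix), (7, rd, 16, 21, 2015, Nova), (7, rd, 16, 4, 1989, Argo), (7, rd, 16, 4, 1989, Delta), (7, rd, 16, 4, 1989, Helix), (7, rd, 16, 4, 1989, Nova)}
Selection genre != cs: {(19, hr, 29, 28, 2004, Echo), (19, k1, 10, 28, 2004, Echo), (19, rd, 34, 28, 2004, Echo), (7, hr, 34, 21, 2015, Argo), (7, hr, 34, 21, 2015, Delta), (7, hr, 34, 21, 2015, Helix), (7, hr, 34, 21, 2015, Nova), (7, hr, 34, 4, 1989, Argo), (7, hr, 34, 4, 1989, Delta), (7, hr, 34, 4, 1989, Helix), (7, hr, 34, 4, 1989, Nova), (7, mkt, 4, 21, 2015, Argo), (7, mkt, 4, 21, 2015, Delta), (7, mkt, 4, 21, 2015, Helix), (7, mkt, 4, 21, 2015, Nova), (7, mkt, 4, 4, 1989, Argo), (7, mkt, 4, 4, 1989, Delta), (7, mkt, 4, 4, 1989, Helix), (7, mkt, 4, 4, 1989, Nova), (7, rd, 16, 21, 2015, Argo), (7, rd, 16, 21, 2015, Delta), (7, rd, 16, 21, 2015, Helix), (7, rd, 16, 21, 2015, Nova), (7, rd, 16, 4, 1989, Argo), (7, rd, 16, 4, 1989, Delta), (7, rd, 16, 4, 1989, Helix), (7, rd, 16, 4, 1989, Nova)}
Projecting to mid, genre, aid (18 duplicate(s) eliminated): {(19, hr, 28), (19, k1, 28), (19, rd, 28), (7, hr, 21), (7, hr, 4), (7, mkt, 21), (7, mkt, 4), (7, rd, 21), (7, rd, 4)}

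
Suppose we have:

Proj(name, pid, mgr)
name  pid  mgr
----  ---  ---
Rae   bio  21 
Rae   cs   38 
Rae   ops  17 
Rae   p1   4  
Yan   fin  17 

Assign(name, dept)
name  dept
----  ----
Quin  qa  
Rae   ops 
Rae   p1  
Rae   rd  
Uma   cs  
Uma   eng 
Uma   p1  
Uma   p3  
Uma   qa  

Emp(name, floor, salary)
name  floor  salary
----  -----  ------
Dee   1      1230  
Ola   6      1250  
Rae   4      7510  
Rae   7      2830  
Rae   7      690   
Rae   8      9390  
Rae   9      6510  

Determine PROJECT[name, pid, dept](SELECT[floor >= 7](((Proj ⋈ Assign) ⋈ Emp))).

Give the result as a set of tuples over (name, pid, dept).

Joining Proj and Assign on name yields {(Rae, bio, 21, ops), (Rae, bio, 21, p1), (Rae, bio, 21, rd), (Rae, cs, 38, ops), (Rae, cs, 38, p1), (Rae, cs, 38, rd), (Rae, ops, 17, ops), (Rae, ops, 17, p1), (Rae, ops, 17, rd), (Rae, p1, 4, ops), (Rae, p1, 4, p1), (Rae, p1, 4, rd)}.
Joining (Proj ⋈ Assign) and Emp on name yields {(Rae, bio, 21, ops, 4, 7510), (Rae, bio, 21, ops, 7, 2830), (Rae, bio, 21, ops, 7, 690), (Rae, bio, 21, ops, 8, 9390), (Rae, bio, 21, ops, 9, 6510), (Rae, bio, 21, p1, 4, 7510), (Rae, bio, 21, p1, 7, 2830), (Rae, bio, 21, p1, 7, 690), (Rae, bio, 21, p1, 8, 9390), (Rae, bio, 21, p1, 9, 6510), (Rae, bio, 21, rd, 4, 7510), (Rae, bio, 21, rd, 7, 2830), (Rae, bio, 21, rd, 7, 690), (Rae, bio, 21, rd, 8, 9390), (Rae, bio, 21, rd, 9, 6510), (Rae, cs, 38, ops, 4, 7510), (Rae, cs, 38, ops, 7, 2830), (Rae, cs, 38, ops, 7, 690), (Rae, cs, 38, ops, 8, 9390), (Rae, cs, 38, ops, 9, 6510), (Rae, cs, 38, p1, 4, 7510), (Rae, cs, 38, p1, 7, 2830), (Rae, cs, 38, p1, 7, 690), (Rae, cs, 38, p1, 8, 9390), (Rae, cs, 38, p1, 9, 6510), (Rae, cs, 38, rd, 4, 7510), (Rae, cs, 38, rd, 7, 2830), (Rae, cs, 38, rd, 7, 690), (Rae, cs, 38, rd, 8, 9390), (Rae, cs, 38, rd, 9, 6510), (Rae, ops, 17, ops, 4, 7510), (Rae, ops, 17, ops, 7, 2830), (Rae, ops, 17, ops, 7, 690), (Rae, ops, 17, ops, 8, 9390), (Rae, ops, 17, ops, 9, 6510), (Rae, ops, 17, p1, 4, 7510), (Rae, ops, 17, p1, 7, 2830), (Rae, ops, 17, p1, 7, 690), (Rae, ops, 17, p1, 8, 9390), (Rae, ops, 17, p1, 9, 6510), (Rae, ops, 17, rd, 4, 7510), (Rae, ops, 17, rd, 7, 2830), (Rae, ops, 17, rd, 7, 690), (Rae, ops, 17, rd, 8, 9390), (Rae, ops, 17, rd, 9, 6510), (Rae, p1, 4, ops, 4, 7510), (Rae, p1, 4, ops, 7, 2830), (Rae, p1, 4, ops, 7, 690), (Rae, p1, 4, ops, 8, 9390), (Rae, p1, 4, ops, 9, 6510), (Rae, p1, 4, p1, 4, 7510), (Rae, p1, 4, p1, 7, 2830), (Rae, p1, 4, p1, 7, 690), (Rae, p1, 4, p1, 8, 9390), (Rae, p1, 4, p1, 9, 6510), (Rae, p1, 4, rd, 4, 7510), (Rae, p1, 4, rd, 7, 2830), (Rae, p1, 4, rd, 7, 690), (Rae, p1, 4, rd, 8, 9390), (Rae, p1, 4, rd, 9, 6510)}.
σ[floor >= 7]: keep tuples satisfying floor >= 7 → {(Rae, bio, 21, ops, 7, 2830), (Rae, bio, 21, ops, 7, 690), (Rae, bio, 21, ops, 8, 9390), (Rae, bio, 21, ops, 9, 6510), (Rae, bio, 21, p1, 7, 2830), (Rae, bio, 21, p1, 7, 690), (Rae, bio, 21, p1, 8, 9390), (Rae, bio, 21, p1, 9, 6510), (Rae, bio, 21, rd, 7, 2830), (Rae, bio, 21, rd, 7, 690), (Rae, bio, 21, rd, 8, 9390), (Rae, bio, 21, rd, 9, 6510), (Rae, cs, 38, ops, 7, 2830), (Rae, cs, 38, ops, 7, 690), (Rae, cs, 38, ops, 8, 9390), (Rae, cs, 38, ops, 9, 6510), (Rae, cs, 38, p1, 7, 2830), (Rae, cs, 38, p1, 7, 690), (Rae, cs, 38, p1, 8, 9390), (Rae, cs, 38, p1, 9, 6510), (Rae, cs, 38, rd, 7, 2830), (Rae, cs, 38, rd, 7, 690), (Rae, cs, 38, rd, 8, 9390), (Rae, cs, 38, rd, 9, 6510), (Rae, ops, 17, ops, 7, 2830), (Rae, ops, 17, ops, 7, 690), (Rae, ops, 17, ops, 8, 9390), (Rae, ops, 17, ops, 9, 6510), (Rae, ops, 17, p1, 7, 2830), (Rae, ops, 17, p1, 7, 690), (Rae, ops, 17, p1, 8, 9390), (Rae, ops, 17, p1, 9, 6510), (Rae, ops, 17, rd, 7, 2830), (Rae, ops, 17, rd, 7, 690), (Rae, ops, 17, rd, 8, 9390), (Rae, ops, 17, rd, 9, 6510), (Rae, p1, 4, ops, 7, 2830), (Rae, p1, 4, ops, 7, 690), (Rae, p1, 4, ops, 8, 9390), (Rae, p1, 4, ops, 9, 6510), (Rae, p1, 4, p1, 7, 2830), (Rae, p1, 4, p1, 7, 690), (Rae, p1, 4, p1, 8, 9390), (Rae, p1, 4, p1, 9, 6510), (Rae, p1, 4, rd, 7, 2830), (Rae, p1, 4, rd, 7, 690), (Rae, p1, 4, rd, 8, 9390), (Rae, p1, 4, rd, 9, 6510)}
π[name, pid, dept]: project onto (name, pid, dept) (36 duplicate(s) eliminated) → {(Rae, bio, ops), (Rae, bio, p1), (Rae, bio, rd), (Rae, cs, ops), (Rae, cs, p1), (Rae, cs, rd), (Rae, ops, ops), (Rae, ops, p1), (Rae, ops, rd), (Rae, p1, ops), (Rae, p1, p1), (Rae, p1, rd)}

{(Rae, bio, ops), (Rae, bio, p1), (Rae, bio, rd), (Rae, cs, ops), (Rae, cs, p1), (Rae, cs, rd), (Rae, ops, ops), (Rae, ops, p1), (Rae, ops, rd), (Rae, p1, ops), (Rae, p1, p1), (Rae, p1, rd)}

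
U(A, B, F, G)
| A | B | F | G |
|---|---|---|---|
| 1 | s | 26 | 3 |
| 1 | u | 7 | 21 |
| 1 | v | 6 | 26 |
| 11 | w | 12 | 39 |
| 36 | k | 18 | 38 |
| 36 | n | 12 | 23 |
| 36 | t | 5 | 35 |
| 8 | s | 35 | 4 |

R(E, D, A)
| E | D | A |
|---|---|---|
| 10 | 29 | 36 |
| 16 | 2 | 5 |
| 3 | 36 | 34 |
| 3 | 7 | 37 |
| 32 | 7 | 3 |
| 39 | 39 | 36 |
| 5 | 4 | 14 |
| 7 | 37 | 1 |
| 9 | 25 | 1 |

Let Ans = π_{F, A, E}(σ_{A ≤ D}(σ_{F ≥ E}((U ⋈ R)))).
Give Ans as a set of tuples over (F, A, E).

Natural join on A: {(1, s, 26, 3, 7, 37), (1, s, 26, 3, 9, 25), (1, u, 7, 21, 7, 37), (1, u, 7, 21, 9, 25), (1, v, 6, 26, 7, 37), (1, v, 6, 26, 9, 25), (36, k, 18, 38, 10, 29), (36, k, 18, 38, 39, 39), (36, n, 12, 23, 10, 29), (36, n, 12, 23, 39, 39), (36, t, 5, 35, 10, 29), (36, t, 5, 35, 39, 39)}
Apply σ_{F ≥ E}; surviving tuples: {(1, s, 26, 3, 7, 37), (1, s, 26, 3, 9, 25), (1, u, 7, 21, 7, 37), (36, k, 18, 38, 10, 29), (36, n, 12, 23, 10, 29)}
Apply σ_{A ≤ D}; surviving tuples: {(1, s, 26, 3, 7, 37), (1, s, 26, 3, 9, 25), (1, u, 7, 21, 7, 37)}
Projecting to F, A, E: {(26, 1, 7), (26, 1, 9), (7, 1, 7)}

{(26, 1, 7), (26, 1, 9), (7, 1, 7)}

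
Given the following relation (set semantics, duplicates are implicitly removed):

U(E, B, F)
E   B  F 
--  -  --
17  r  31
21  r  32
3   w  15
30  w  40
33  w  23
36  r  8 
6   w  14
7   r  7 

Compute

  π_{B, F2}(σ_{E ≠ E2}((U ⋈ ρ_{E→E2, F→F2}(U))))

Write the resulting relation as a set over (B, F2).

{(r, 31), (r, 32), (r, 7), (r, 8), (w, 14), (w, 15), (w, 23), (w, 40)}

ρ[E→E2, F→F2]: schema becomes (E2, B, F2); tuples unchanged.
U ⋈ ρ_{E→E2, F→F2}(U) (natural join on B): {(17, r, 31, 17, 31), (17, r, 31, 21, 32), (17, r, 31, 36, 8), (17, r, 31, 7, 7), (21, r, 32, 17, 31), (21, r, 32, 21, 32), (21, r, 32, 36, 8), (21, r, 32, 7, 7), (3, w, 15, 3, 15), (3, w, 15, 30, 40), (3, w, 15, 33, 23), (3, w, 15, 6, 14), (30, w, 40, 3, 15), (30, w, 40, 30, 40), (30, w, 40, 33, 23), (30, w, 40, 6, 14), (33, w, 23, 3, 15), (33, w, 23, 30, 40), (33, w, 23, 33, 23), (33, w, 23, 6, 14), (36, r, 8, 17, 31), (36, r, 8, 21, 32), (36, r, 8, 36, 8), (36, r, 8, 7, 7), (6, w, 14, 3, 15), (6, w, 14, 30, 40), (6, w, 14, 33, 23), (6, w, 14, 6, 14), (7, r, 7, 17, 31), (7, r, 7, 21, 32), (7, r, 7, 36, 8), (7, r, 7, 7, 7)}
σ[E ≠ E2]: keep tuples satisfying E ≠ E2 → {(17, r, 31, 21, 32), (17, r, 31, 36, 8), (17, r, 31, 7, 7), (21, r, 32, 17, 31), (21, r, 32, 36, 8), (21, r, 32, 7, 7), (3, w, 15, 30, 40), (3, w, 15, 33, 23), (3, w, 15, 6, 14), (30, w, 40, 3, 15), (30, w, 40, 33, 23), (30, w, 40, 6, 14), (33, w, 23, 3, 15), (33, w, 23, 30, 40), (33, w, 23, 6, 14), (36, r, 8, 17, 31), (36, r, 8, 21, 32), (36, r, 8, 7, 7), (6, w, 14, 3, 15), (6, w, 14, 30, 40), (6, w, 14, 33, 23), (7, r, 7, 17, 31), (7, r, 7, 21, 32), (7, r, 7, 36, 8)}
π_{B, F2} gives {(r, 31), (r, 32), (r, 7), (r, 8), (w, 14), (w, 15), (w, 23), (w, 40)} (16 duplicate(s) eliminated).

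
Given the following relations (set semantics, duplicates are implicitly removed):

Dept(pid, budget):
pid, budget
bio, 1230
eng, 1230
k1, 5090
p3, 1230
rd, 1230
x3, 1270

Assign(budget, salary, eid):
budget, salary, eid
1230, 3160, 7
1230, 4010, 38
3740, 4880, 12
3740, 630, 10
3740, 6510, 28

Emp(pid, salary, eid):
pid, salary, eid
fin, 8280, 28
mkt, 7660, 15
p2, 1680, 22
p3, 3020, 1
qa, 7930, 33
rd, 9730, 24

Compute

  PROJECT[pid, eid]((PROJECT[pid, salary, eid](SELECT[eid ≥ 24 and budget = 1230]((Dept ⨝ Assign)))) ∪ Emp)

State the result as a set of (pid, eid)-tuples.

Natural join on budget: {(bio, 1230, 3160, 7), (bio, 1230, 4010, 38), (eng, 1230, 3160, 7), (eng, 1230, 4010, 38), (p3, 1230, 3160, 7), (p3, 1230, 4010, 38), (rd, 1230, 3160, 7), (rd, 1230, 4010, 38)}
Filtering on eid ≥ 24 and budget = 1230 leaves {(bio, 1230, 4010, 38), (eng, 1230, 4010, 38), (p3, 1230, 4010, 38), (rd, 1230, 4010, 38)}.
π_{pid, salary, eid} gives {(bio, 4010, 38), (eng, 4010, 38), (p3, 4010, 38), (rd, 4010, 38)}.
Set union of the two operands is {(bio, 4010, 38), (eng, 4010, 38), (fin, 8280, 28), (mkt, 7660, 15), (p2, 1680, 22), (p3, 3020, 1), (p3, 4010, 38), (qa, 7930, 33), (rd, 4010, 38), (rd, 9730, 24)}.
π_{pid, eid} gives {(bio, 38), (eng, 38), (fin, 28), (mkt, 15), (p2, 22), (p3, 1), (p3, 38), (qa, 33), (rd, 24), (rd, 38)}.

{(bio, 38), (eng, 38), (fin, 28), (mkt, 15), (p2, 22), (p3, 1), (p3, 38), (qa, 33), (rd, 24), (rd, 38)}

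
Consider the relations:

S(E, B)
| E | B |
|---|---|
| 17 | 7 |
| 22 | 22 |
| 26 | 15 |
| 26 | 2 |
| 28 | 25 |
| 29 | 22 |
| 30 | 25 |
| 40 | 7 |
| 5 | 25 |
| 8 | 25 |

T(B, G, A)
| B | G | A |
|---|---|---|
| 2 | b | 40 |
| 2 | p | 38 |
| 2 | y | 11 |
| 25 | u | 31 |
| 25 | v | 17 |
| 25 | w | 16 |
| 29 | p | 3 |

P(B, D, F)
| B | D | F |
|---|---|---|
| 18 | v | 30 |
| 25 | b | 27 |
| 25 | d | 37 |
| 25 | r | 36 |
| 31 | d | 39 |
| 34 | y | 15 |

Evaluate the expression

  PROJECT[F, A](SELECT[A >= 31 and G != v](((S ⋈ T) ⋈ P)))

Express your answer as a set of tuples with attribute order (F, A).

S ⋈ T (natural join on B): {(26, 2, b, 40), (26, 2, p, 38), (26, 2, y, 11), (28, 25, u, 31), (28, 25, v, 17), (28, 25, w, 16), (30, 25, u, 31), (30, 25, v, 17), (30, 25, w, 16), (5, 25, u, 31), (5, 25, v, 17), (5, 25, w, 16), (8, 25, u, 31), (8, 25, v, 17), (8, 25, w, 16)}
(S ⋈ T) ⋈ P (natural join on B): {(28, 25, u, 31, b, 27), (28, 25, u, 31, d, 37), (28, 25, u, 31, r, 36), (28, 25, v, 17, b, 27), (28, 25, v, 17, d, 37), (28, 25, v, 17, r, 36), (28, 25, w, 16, b, 27), (28, 25, w, 16, d, 37), (28, 25, w, 16, r, 36), (30, 25, u, 31, b, 27), (30, 25, u, 31, d, 37), (30, 25, u, 31, r, 36), (30, 25, v, 17, b, 27), (30, 25, v, 17, d, 37), (30, 25, v, 17, r, 36), (30, 25, w, 16, b, 27), (30, 25, w, 16, d, 37), (30, 25, w, 16, r, 36), (5, 25, u, 31, b, 27), (5, 25, u, 31, d, 37), (5, 25, u, 31, r, 36), (5, 25, v, 17, b, 27), (5, 25, v, 17, d, 37), (5, 25, v, 17, r, 36), (5, 25, w, 16, b, 27), (5, 25, w, 16, d, 37), (5, 25, w, 16, r, 36), (8, 25, u, 31, b, 27), (8, 25, u, 31, d, 37), (8, 25, u, 31, r, 36), (8, 25, v, 17, b, 27), (8, 25, v, 17, d, 37), (8, 25, v, 17, r, 36), (8, 25, w, 16, b, 27), (8, 25, w, 16, d, 37), (8, 25, w, 16, r, 36)}
Selection A >= 31 and G != v: {(28, 25, u, 31, b, 27), (28, 25, u, 31, d, 37), (28, 25, u, 31, r, 36), (30, 25, u, 31, b, 27), (30, 25, u, 31, d, 37), (30, 25, u, 31, r, 36), (5, 25, u, 31, b, 27), (5, 25, u, 31, d, 37), (5, 25, u, 31, r, 36), (8, 25, u, 31, b, 27), (8, 25, u, 31, d, 37), (8, 25, u, 31, r, 36)}
Projecting to F, A (9 duplicate(s) eliminated): {(27, 31), (36, 31), (37, 31)}

{(27, 31), (36, 31), (37, 31)}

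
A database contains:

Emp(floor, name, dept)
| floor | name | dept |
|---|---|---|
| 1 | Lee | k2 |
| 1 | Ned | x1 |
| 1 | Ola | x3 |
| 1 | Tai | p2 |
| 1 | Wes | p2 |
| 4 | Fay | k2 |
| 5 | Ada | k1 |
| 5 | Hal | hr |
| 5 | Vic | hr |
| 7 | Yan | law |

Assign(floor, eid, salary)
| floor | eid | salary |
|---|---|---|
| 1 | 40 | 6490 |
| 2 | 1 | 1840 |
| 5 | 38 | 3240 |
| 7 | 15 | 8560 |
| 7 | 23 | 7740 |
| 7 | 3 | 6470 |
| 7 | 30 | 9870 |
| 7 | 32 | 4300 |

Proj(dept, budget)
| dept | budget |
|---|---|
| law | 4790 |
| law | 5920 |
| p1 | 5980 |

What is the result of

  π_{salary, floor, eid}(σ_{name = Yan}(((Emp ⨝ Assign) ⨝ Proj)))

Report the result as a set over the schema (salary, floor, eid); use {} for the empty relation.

{(4300, 7, 32), (6470, 7, 3), (7740, 7, 23), (8560, 7, 15), (9870, 7, 30)}

Joining Emp and Assign on floor yields {(1, Lee, k2, 40, 6490), (1, Ned, x1, 40, 6490), (1, Ola, x3, 40, 6490), (1, Tai, p2, 40, 6490), (1, Wes, p2, 40, 6490), (5, Ada, k1, 38, 3240), (5, Hal, hr, 38, 3240), (5, Vic, hr, 38, 3240), (7, Yan, law, 15, 8560), (7, Yan, law, 23, 7740), (7, Yan, law, 3, 6470), (7, Yan, law, 30, 9870), (7, Yan, law, 32, 4300)}.
Joining (Emp ⨝ Assign) and Proj on dept yields {(7, Yan, law, 15, 8560, 4790), (7, Yan, law, 15, 8560, 5920), (7, Yan, law, 23, 7740, 4790), (7, Yan, law, 23, 7740, 5920), (7, Yan, law, 3, 6470, 4790), (7, Yan, law, 3, 6470, 5920), (7, Yan, law, 30, 9870, 4790), (7, Yan, law, 30, 9870, 5920), (7, Yan, law, 32, 4300, 4790), (7, Yan, law, 32, 4300, 5920)}.
Filtering on name = Yan leaves {(7, Yan, law, 15, 8560, 4790), (7, Yan, law, 15, 8560, 5920), (7, Yan, law, 23, 7740, 4790), (7, Yan, law, 23, 7740, 5920), (7, Yan, law, 3, 6470, 4790), (7, Yan, law, 3, 6470, 5920), (7, Yan, law, 30, 9870, 4790), (7, Yan, law, 30, 9870, 5920), (7, Yan, law, 32, 4300, 4790), (7, Yan, law, 32, 4300, 5920)}.
Projecting to salary, floor, eid (5 duplicate(s) eliminated): {(4300, 7, 32), (6470, 7, 3), (7740, 7, 23), (8560, 7, 15), (9870, 7, 30)}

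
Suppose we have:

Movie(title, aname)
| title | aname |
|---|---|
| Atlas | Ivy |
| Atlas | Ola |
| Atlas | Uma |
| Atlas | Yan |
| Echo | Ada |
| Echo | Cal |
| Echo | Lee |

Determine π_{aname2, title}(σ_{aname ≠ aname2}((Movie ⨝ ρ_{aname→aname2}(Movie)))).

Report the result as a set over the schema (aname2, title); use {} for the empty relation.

{(Ada, Echo), (Cal, Echo), (Ivy, Atlas), (Lee, Echo), (Ola, Atlas), (Uma, Atlas), (Yan, Atlas)}

ρ[aname→aname2]: schema becomes (title, aname2); tuples unchanged.
Natural join on title: {(Atlas, Ivy, Ivy), (Atlas, Ivy, Ola), (Atlas, Ivy, Uma), (Atlas, Ivy, Yan), (Atlas, Ola, Ivy), (Atlas, Ola, Ola), (Atlas, Ola, Uma), (Atlas, Ola, Yan), (Atlas, Uma, Ivy), (Atlas, Uma, Ola), (Atlas, Uma, Uma), (Atlas, Uma, Yan), (Atlas, Yan, Ivy), (Atlas, Yan, Ola), (Atlas, Yan, Uma), (Atlas, Yan, Yan), (Echo, Ada, Ada), (Echo, Ada, Cal), (Echo, Ada, Lee), (Echo, Cal, Ada), (Echo, Cal, Cal), (Echo, Cal, Lee), (Echo, Lee, Ada), (Echo, Lee, Cal), (Echo, Lee, Lee)}
Apply σ_{aname ≠ aname2}; surviving tuples: {(Atlas, Ivy, Ola), (Atlas, Ivy, Uma), (Atlas, Ivy, Yan), (Atlas, Ola, Ivy), (Atlas, Ola, Uma), (Atlas, Ola, Yan), (Atlas, Uma, Ivy), (Atlas, Uma, Ola), (Atlas, Uma, Yan), (Atlas, Yan, Ivy), (Atlas, Yan, Ola), (Atlas, Yan, Uma), (Echo, Ada, Cal), (Echo, Ada, Lee), (Echo, Cal, Ada), (Echo, Cal, Lee), (Echo, Lee, Ada), (Echo, Lee, Cal)}
π[aname2, title]: project onto (aname2, title) (11 duplicate(s) eliminated) → {(Ada, Echo), (Cal, Echo), (Ivy, Atlas), (Lee, Echo), (Ola, Atlas), (Uma, Atlas), (Yan, Atlas)}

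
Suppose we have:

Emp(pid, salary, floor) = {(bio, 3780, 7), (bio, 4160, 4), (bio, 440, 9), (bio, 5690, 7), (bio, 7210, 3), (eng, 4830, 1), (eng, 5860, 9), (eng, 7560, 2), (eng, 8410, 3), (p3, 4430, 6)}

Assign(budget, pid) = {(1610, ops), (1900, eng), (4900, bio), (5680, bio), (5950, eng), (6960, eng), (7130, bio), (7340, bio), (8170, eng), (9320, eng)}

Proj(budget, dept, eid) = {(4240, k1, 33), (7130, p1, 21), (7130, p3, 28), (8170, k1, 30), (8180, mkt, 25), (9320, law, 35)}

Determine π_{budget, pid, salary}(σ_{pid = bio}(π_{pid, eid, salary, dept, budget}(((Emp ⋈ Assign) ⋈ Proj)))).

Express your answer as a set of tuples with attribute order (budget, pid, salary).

{(7130, bio, 3780), (7130, bio, 4160), (7130, bio, 440), (7130, bio, 5690), (7130, bio, 7210)}

Emp ⋈ Assign (natural join on pid): {(bio, 3780, 7, 4900), (bio, 3780, 7, 5680), (bio, 3780, 7, 7130), (bio, 3780, 7, 7340), (bio, 4160, 4, 4900), (bio, 4160, 4, 5680), (bio, 4160, 4, 7130), (bio, 4160, 4, 7340), (bio, 440, 9, 4900), (bio, 440, 9, 5680), (bio, 440, 9, 7130), (bio, 440, 9, 7340), (bio, 5690, 7, 4900), (bio, 5690, 7, 5680), (bio, 5690, 7, 7130), (bio, 5690, 7, 7340), (bio, 7210, 3, 4900), (bio, 7210, 3, 5680), (bio, 7210, 3, 7130), (bio, 7210, 3, 7340), (eng, 4830, 1, 1900), (eng, 4830, 1, 5950), (eng, 4830, 1, 6960), (eng, 4830, 1, 8170), (eng, 4830, 1, 9320), (eng, 5860, 9, 1900), (eng, 5860, 9, 5950), (eng, 5860, 9, 6960), (eng, 5860, 9, 8170), (eng, 5860, 9, 9320), (eng, 7560, 2, 1900), (eng, 7560, 2, 5950), (eng, 7560, 2, 6960), (eng, 7560, 2, 8170), (eng, 7560, 2, 9320), (eng, 8410, 3, 1900), (eng, 8410, 3, 5950), (eng, 8410, 3, 6960), (eng, 8410, 3, 8170), (eng, 8410, 3, 9320)}
(Emp ⋈ Assign) ⋈ Proj (natural join on budget): {(bio, 3780, 7, 7130, p1, 21), (bio, 3780, 7, 7130, p3, 28), (bio, 4160, 4, 7130, p1, 21), (bio, 4160, 4, 7130, p3, 28), (bio, 440, 9, 7130, p1, 21), (bio, 440, 9, 7130, p3, 28), (bio, 5690, 7, 7130, p1, 21), (bio, 5690, 7, 7130, p3, 28), (bio, 7210, 3, 7130, p1, 21), (bio, 7210, 3, 7130, p3, 28), (eng, 4830, 1, 8170, k1, 30), (eng, 4830, 1, 9320, law, 35), (eng, 5860, 9, 8170, k1, 30), (eng, 5860, 9, 9320, law, 35), (eng, 7560, 2, 8170, k1, 30), (eng, 7560, 2, 9320, law, 35), (eng, 8410, 3, 8170, k1, 30), (eng, 8410, 3, 9320, law, 35)}
π[pid, eid, salary, dept, budget]: project onto (pid, eid, salary, dept, budget) → {(bio, 21, 3780, p1, 7130), (bio, 21, 4160, p1, 7130), (bio, 21, 440, p1, 7130), (bio, 21, 5690, p1, 7130), (bio, 21, 7210, p1, 7130), (bio, 28, 3780, p3, 7130), (bio, 28, 4160, p3, 7130), (bio, 28, 440, p3, 7130), (bio, 28, 5690, p3, 7130), (bio, 28, 7210, p3, 7130), (eng, 30, 4830, k1, 8170), (eng, 30, 5860, k1, 8170), (eng, 30, 7560, k1, 8170), (eng, 30, 8410, k1, 8170), (eng, 35, 4830, law, 9320), (eng, 35, 5860, law, 9320), (eng, 35, 7560, law, 9320), (eng, 35, 8410, law, 9320)}
Selection pid = bio: {(bio, 21, 3780, p1, 7130), (bio, 21, 4160, p1, 7130), (bio, 21, 440, p1, 7130), (bio, 21, 5690, p1, 7130), (bio, 21, 7210, p1, 7130), (bio, 28, 3780, p3, 7130), (bio, 28, 4160, p3, 7130), (bio, 28, 440, p3, 7130), (bio, 28, 5690, p3, 7130), (bio, 28, 7210, p3, 7130)}
π[budget, pid, salary]: project onto (budget, pid, salary) (5 duplicate(s) eliminated) → {(7130, bio, 3780), (7130, bio, 4160), (7130, bio, 440), (7130, bio, 5690), (7130, bio, 7210)}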